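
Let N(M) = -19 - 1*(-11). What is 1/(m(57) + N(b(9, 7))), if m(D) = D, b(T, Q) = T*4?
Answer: 1/49 ≈ 0.020408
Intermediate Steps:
b(T, Q) = 4*T
N(M) = -8 (N(M) = -19 + 11 = -8)
1/(m(57) + N(b(9, 7))) = 1/(57 - 8) = 1/49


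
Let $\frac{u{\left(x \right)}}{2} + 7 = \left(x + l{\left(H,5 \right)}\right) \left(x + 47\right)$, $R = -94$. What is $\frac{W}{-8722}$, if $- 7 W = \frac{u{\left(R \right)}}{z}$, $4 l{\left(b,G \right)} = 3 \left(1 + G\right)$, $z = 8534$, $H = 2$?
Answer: $\frac{8399}{521034836} \approx 1.612 \cdot 10^{-5}$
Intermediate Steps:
$l{\left(b,G \right)} = \frac{3}{4} + \frac{3 G}{4}$ ($l{\left(b,G \right)} = \frac{3 \left(1 + G\right)}{4} = \frac{3 + 3 G}{4} = \frac{3}{4} + \frac{3 G}{4}$)
$u{\left(x \right)} = -14 + 2 \left(47 + x\right) \left(\frac{9}{2} + x\right)$ ($u{\left(x \right)} = -14 + 2 \left(x + \left(\frac{3}{4} + \frac{3}{4} \cdot 5\right)\right) \left(x + 47\right) = -14 + 2 \left(x + \left(\frac{3}{4} + \frac{15}{4}\right)\right) \left(47 + x\right) = -14 + 2 \left(x + \frac{9}{2}\right) \left(47 + x\right) = -14 + 2 \left(\frac{9}{2} + x\right) \left(47 + x\right) = -14 + 2 \left(47 + x\right) \left(\frac{9}{2} + x\right)$)
$W = - \frac{8399}{59738}$ ($W = - \frac{\left(409 + 2 \left(-94\right)^{2} + 103 \left(-94\right)\right) \frac{1}{8534}}{7} = - \frac{\left(409 + 2 \cdot 8836 - 9682\right) \frac{1}{8534}}{7} = - \frac{\left(409 + 17672 - 9682\right) \frac{1}{8534}}{7} = - \frac{8399 \cdot \frac{1}{8534}}{7} = \left(- \frac{1}{7}\right) \frac{8399}{8534} = - \frac{8399}{59738} \approx -0.1406$)
$\frac{W}{-8722} = - \frac{8399}{59738 \left(-8722\right)} = \left(- \frac{8399}{59738}\right) \left(- \frac{1}{8722}\right) = \frac{8399}{521034836}$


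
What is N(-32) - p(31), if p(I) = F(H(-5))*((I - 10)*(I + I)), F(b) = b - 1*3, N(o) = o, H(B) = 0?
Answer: 3874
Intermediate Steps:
F(b) = -3 + b (F(b) = b - 3 = -3 + b)
p(I) = -6*I*(-10 + I) (p(I) = (-3 + 0)*((I - 10)*(I + I)) = -3*(-10 + I)*2*I = -6*I*(-10 + I))
N(-32) - p(31) = -32 - 6*31*(10 - 1*31) = -32 - 6*31*(10 - 31) = -32 - 6*31*(-21) = -32 - 1*(-3906) = -32 + 3906 = 3874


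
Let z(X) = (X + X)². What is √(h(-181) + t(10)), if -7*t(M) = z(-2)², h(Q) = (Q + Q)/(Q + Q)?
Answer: I*√1743/7 ≈ 5.9642*I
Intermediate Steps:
h(Q) = 1 (h(Q) = (2*Q)/((2*Q)) = (2*Q)*(1/(2*Q)) = 1)
z(X) = 4*X² (z(X) = (2*X)² = 4*X²)
t(M) = -256/7 (t(M) = -(4*(-2)²)²/7 = -(4*4)²/7 = -⅐*16² = -⅐*256 = -256/7)
√(h(-181) + t(10)) = √(1 - 256/7) = √(-249/7) = I*√1743/7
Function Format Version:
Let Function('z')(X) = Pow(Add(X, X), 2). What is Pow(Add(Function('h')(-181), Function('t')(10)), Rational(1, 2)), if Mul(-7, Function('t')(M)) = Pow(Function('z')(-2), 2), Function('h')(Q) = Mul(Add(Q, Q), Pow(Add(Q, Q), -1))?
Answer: Mul(Rational(1, 7), I, Pow(1743, Rational(1, 2))) ≈ Mul(5.9642, I)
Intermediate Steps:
Function('h')(Q) = 1 (Function('h')(Q) = Mul(Mul(2, Q), Pow(Mul(2, Q), -1)) = Mul(Mul(2, Q), Mul(Rational(1, 2), Pow(Q, -1))) = 1)
Function('z')(X) = Mul(4, Pow(X, 2)) (Function('z')(X) = Pow(Mul(2, X), 2) = Mul(4, Pow(X, 2)))
Function('t')(M) = Rational(-256, 7) (Function('t')(M) = Mul(Rational(-1, 7), Pow(Mul(4, Pow(-2, 2)), 2)) = Mul(Rational(-1, 7), Pow(Mul(4, 4), 2)) = Mul(Rational(-1, 7), Pow(16, 2)) = Mul(Rational(-1, 7), 256) = Rational(-256, 7))
Pow(Add(Function('h')(-181), Function('t')(10)), Rational(1, 2)) = Pow(Add(1, Rational(-256, 7)), Rational(1, 2)) = Pow(Rational(-249, 7), Rational(1, 2)) = Mul(Rational(1, 7), I, Pow(1743, Rational(1, 2)))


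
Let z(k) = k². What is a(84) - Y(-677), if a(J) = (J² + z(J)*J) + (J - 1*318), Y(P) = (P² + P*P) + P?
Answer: -316455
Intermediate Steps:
Y(P) = P + 2*P² (Y(P) = (P² + P²) + P = 2*P² + P = P + 2*P²)
a(J) = -318 + J + J² + J³ (a(J) = (J² + J²*J) + (J - 1*318) = (J² + J³) + (J - 318) = (J² + J³) + (-318 + J) = -318 + J + J² + J³)
a(84) - Y(-677) = (-318 + 84 + 84² + 84³) - (-677)*(1 + 2*(-677)) = (-318 + 84 + 7056 + 592704) - (-677)*(1 - 1354) = 599526 - (-677)*(-1353) = 599526 - 1*915981 = 599526 - 915981 = -316455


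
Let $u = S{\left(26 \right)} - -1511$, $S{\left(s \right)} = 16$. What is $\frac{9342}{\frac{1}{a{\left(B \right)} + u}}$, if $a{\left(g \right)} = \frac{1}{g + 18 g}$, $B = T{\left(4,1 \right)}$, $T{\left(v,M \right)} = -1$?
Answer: $\frac{271030104}{19} \approx 1.4265 \cdot 10^{7}$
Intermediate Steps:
$B = -1$
$u = 1527$ ($u = 16 - -1511 = 16 + 1511 = 1527$)
$a{\left(g \right)} = \frac{1}{19 g}$
$\frac{9342}{\frac{1}{a{\left(B \right)} + u}} = \frac{9342}{\frac{1}{\frac{1}{19 \left(-1\right)} + 1527}} = \frac{9342}{\frac{1}{\frac{1}{19} \left(-1\right) + 1527}} = \frac{9342}{\frac{1}{- \frac{1}{19} + 1527}} = \frac{9342}{\frac{1}{\frac{29012}{19}}} = \frac{9342}{\frac{19}{29012}} = 9342 \cdot \frac{29012}{19} = \frac{271030104}{19}$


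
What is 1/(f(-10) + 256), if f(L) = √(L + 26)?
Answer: 1/260 ≈ 0.0038462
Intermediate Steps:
f(L) = √(26 + L)
1/(f(-10) + 256) = 1/(√(26 - 10) + 256) = 1/(√16 + 256) = 1/(4 + 256) = 1/260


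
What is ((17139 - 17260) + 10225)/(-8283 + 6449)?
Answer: -5052/917 ≈ -5.5093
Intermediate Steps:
((17139 - 17260) + 10225)/(-8283 + 6449) = (-121 + 10225)/(-1834) = 10104*(-1/1834) = -5052/917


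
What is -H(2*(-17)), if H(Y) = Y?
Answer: 34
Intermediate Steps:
-H(2*(-17)) = -2*(-17) = -1*(-34) = 34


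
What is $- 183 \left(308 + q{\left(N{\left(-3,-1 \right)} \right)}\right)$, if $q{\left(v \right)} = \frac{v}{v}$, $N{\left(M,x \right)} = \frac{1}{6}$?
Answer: $-56547$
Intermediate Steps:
$N{\left(M,x \right)} = \frac{1}{6}$
$q{\left(v \right)} = 1$
$- 183 \left(308 + q{\left(N{\left(-3,-1 \right)} \right)}\right) = - 183 \left(308 + 1\right) = \left(-183\right) 309 = -56547$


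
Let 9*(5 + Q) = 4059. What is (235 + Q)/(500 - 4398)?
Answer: -681/3898 ≈ -0.17471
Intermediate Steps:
Q = 446 (Q = -5 + (⅑)*4059 = -5 + 451 = 446)
(235 + Q)/(500 - 4398) = (235 + 446)/(500 - 4398) = 681/(-3898) = 681*(-1/3898) = -681/3898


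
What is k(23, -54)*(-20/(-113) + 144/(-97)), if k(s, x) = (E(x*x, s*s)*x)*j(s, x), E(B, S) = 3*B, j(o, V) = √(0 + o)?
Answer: 6770322144*√23/10961 ≈ 2.9623e+6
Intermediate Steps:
j(o, V) = √o
k(s, x) = 3*√s*x³ (k(s, x) = ((3*(x*x))*x)*√s = ((3*x²)*x)*√s = (3*x³)*√s = 3*√s*x³)
k(23, -54)*(-20/(-113) + 144/(-97)) = (3*√23*(-54)³)*(-20/(-113) + 144/(-97)) = (3*√23*(-157464))*(-20*(-1/113) + 144*(-1/97)) = (-472392*√23)*(20/113 - 144/97) = -472392*√23*(-14332/10961) = 6770322144*√23/10961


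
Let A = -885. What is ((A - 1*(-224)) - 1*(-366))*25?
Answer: -7375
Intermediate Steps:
((A - 1*(-224)) - 1*(-366))*25 = ((-885 - 1*(-224)) - 1*(-366))*25 = ((-885 + 224) + 366)*25 = (-661 + 366)*25 = -295*25 = -7375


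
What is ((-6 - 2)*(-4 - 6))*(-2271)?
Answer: -181680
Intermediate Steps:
((-6 - 2)*(-4 - 6))*(-2271) = -8*(-10)*(-2271) = 80*(-2271) = -181680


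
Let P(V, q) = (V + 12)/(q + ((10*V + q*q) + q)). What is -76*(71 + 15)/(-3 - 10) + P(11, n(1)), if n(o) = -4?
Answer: 771547/1534 ≈ 502.96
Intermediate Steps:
P(V, q) = (12 + V)/(q**2 + 2*q + 10*V) (P(V, q) = (12 + V)/(q + ((10*V + q**2) + q)) = (12 + V)/(q + ((q**2 + 10*V) + q)) = (12 + V)/(q + (q + q**2 + 10*V)) = (12 + V)/(q**2 + 2*q + 10*V))
-76*(71 + 15)/(-3 - 10) + P(11, n(1)) = -76*(71 + 15)/(-3 - 10) + (12 + 11)/((-4)**2 + 2*(-4) + 10*11) = -6536/(-13) + 23/(16 - 8 + 110) = -6536*(-1)/13 + 23/118 = -76*(-86/13) + (1/118)*23 = 6536/13 + 23/118 = 771547/1534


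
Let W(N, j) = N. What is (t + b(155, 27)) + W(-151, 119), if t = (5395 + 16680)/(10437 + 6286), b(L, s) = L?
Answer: 88967/16723 ≈ 5.3200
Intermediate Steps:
t = 22075/16723 ≈ 1.3200
(t + b(155, 27)) + W(-151, 119) = (22075/16723 + 155) - 151 = 2614140/16723 - 151 = 88967/16723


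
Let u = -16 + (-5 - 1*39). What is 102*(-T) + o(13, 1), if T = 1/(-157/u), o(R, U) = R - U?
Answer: -4236/157 ≈ -26.981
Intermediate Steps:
u = -60 (u = -16 + (-5 - 39) = -16 - 44 = -60)
T = 60/157 (T = 1/(-157/(-60)) = 1/(-157*(-1/60)) = 1/(157/60) = 60/157 ≈ 0.38217)
102*(-T) + o(13, 1) = 102*(-1*60/157) + (13 - 1*1) = 102*(-60/157) + (13 - 1) = -6120/157 + 12 = -4236/157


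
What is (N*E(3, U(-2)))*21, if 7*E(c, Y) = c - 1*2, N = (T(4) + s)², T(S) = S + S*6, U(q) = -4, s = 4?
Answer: 3072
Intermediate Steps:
T(S) = 7*S (T(S) = S + 6*S = 7*S)
N = 1024 (N = (7*4 + 4)² = (28 + 4)² = 32² = 1024)
E(c, Y) = -2/7 + c/7 (E(c, Y) = (c - 1*2)/7 = (c - 2)/7 = (-2 + c)/7 = -2/7 + c/7)
(N*E(3, U(-2)))*21 = (1024*(-2/7 + (⅐)*3))*21 = (1024*(-2/7 + 3/7))*21 = (1024*(⅐))*21 = (1024/7)*21 = 3072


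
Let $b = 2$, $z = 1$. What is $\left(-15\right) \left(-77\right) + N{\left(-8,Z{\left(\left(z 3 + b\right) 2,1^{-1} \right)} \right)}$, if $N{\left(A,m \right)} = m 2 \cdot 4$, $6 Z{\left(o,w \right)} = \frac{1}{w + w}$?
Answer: $\frac{3467}{3} \approx 1155.7$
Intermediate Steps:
$Z{\left(o,w \right)} = \frac{1}{12 w}$ ($Z{\left(o,w \right)} = \frac{1}{6 \left(w + w\right)} = \frac{1}{6 \cdot 2 w} = \frac{\frac{1}{2} \frac{1}{w}}{6} = \frac{1}{12 w}$)
$N{\left(A,m \right)} = 8 m$ ($N{\left(A,m \right)} = 2 m 4 = 8 m$)
$\left(-15\right) \left(-77\right) + N{\left(-8,Z{\left(\left(z 3 + b\right) 2,1^{-1} \right)} \right)} = \left(-15\right) \left(-77\right) + 8 \frac{1}{12 \cdot 1^{-1}} = 1155 + 8 \frac{1}{12 \cdot 1} = 1155 + 8 \cdot \frac{1}{12} \cdot 1 = 1155 + 8 \cdot \frac{1}{12} = 1155 + \frac{2}{3} = \frac{3467}{3}$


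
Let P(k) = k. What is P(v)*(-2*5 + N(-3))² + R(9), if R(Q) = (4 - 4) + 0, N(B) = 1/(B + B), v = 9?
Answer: 3721/4 ≈ 930.25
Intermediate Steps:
N(B) = 1/(2*B)
R(Q) = 0 (R(Q) = 0 + 0 = 0)
P(v)*(-2*5 + N(-3))² + R(9) = 9*(-2*5 + (½)/(-3))² + 0 = 9*(-10 + (½)*(-⅓))² + 0 = 9*(-10 - ⅙)² + 0 = 9*(-61/6)² + 0 = 9*(3721/36) + 0 = 3721/4 + 0 = 3721/4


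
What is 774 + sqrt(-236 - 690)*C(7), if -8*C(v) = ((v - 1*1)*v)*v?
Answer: 774 - 147*I*sqrt(926)/4 ≈ 774.0 - 1118.3*I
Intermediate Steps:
C(v) = -v**2*(-1 + v)/8 (C(v) = -(v - 1*1)*v*v/8 = -(v - 1)*v*v/8 = -(-1 + v)*v*v/8 = -v*(-1 + v)*v/8 = -v**2*(-1 + v)/8)
774 + sqrt(-236 - 690)*C(7) = 774 + sqrt(-236 - 690)*((1/8)*7**2*(1 - 1*7)) = 774 + sqrt(-926)*((1/8)*49*(1 - 7)) = 774 + (I*sqrt(926))*((1/8)*49*(-6)) = 774 + (I*sqrt(926))*(-147/4) = 774 - 147*I*sqrt(926)/4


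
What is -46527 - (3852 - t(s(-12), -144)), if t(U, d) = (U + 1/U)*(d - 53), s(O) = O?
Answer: -575983/12 ≈ -47999.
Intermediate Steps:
t(U, d) = (-53 + d)*(U + 1/U) (t(U, d) = (U + 1/U)*(-53 + d) = (-53 + d)*(U + 1/U))
-46527 - (3852 - t(s(-12), -144)) = -46527 - (3852 - (-53 - 144 + (-12)²*(-53 - 144))/(-12)) = -46527 - (3852 - (-1)*(-53 - 144 + 144*(-197))/12) = -46527 - (3852 - (-1)*(-53 - 144 - 28368)/12) = -46527 - (3852 - (-1)*(-28565)/12) = -46527 - (3852 - 1*28565/12) = -46527 - (3852 - 28565/12) = -46527 - 1*17659/12 = -46527 - 17659/12 = -575983/12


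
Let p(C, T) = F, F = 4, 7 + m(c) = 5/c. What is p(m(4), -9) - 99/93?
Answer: 91/31 ≈ 2.9355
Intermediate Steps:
m(c) = -7 + 5/c
p(C, T) = 4
p(m(4), -9) - 99/93 = 4 - 99/93 = 4 + (1/93)*(-99) = 4 - 33/31 = 91/31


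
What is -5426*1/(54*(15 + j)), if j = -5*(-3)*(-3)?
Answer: 2713/810 ≈ 3.3494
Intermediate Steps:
j = -45 (j = 15*(-3) = -45)
-5426*1/(54*(15 + j)) = -5426*1/(54*(15 - 45)) = -5426/((-30*54)) = -5426/(-1620) = -5426*(-1/1620) = 2713/810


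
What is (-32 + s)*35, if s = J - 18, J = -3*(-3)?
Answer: -1435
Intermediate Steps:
J = 9
s = -9 (s = 9 - 18 = -9)
(-32 + s)*35 = (-32 - 9)*35 = -41*35 = -1435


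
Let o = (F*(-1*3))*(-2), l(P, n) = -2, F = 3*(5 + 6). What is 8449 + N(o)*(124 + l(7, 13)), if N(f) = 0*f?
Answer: 8449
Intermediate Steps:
F = 33 (F = 3*11 = 33)
o = 198 (o = (33*(-1*3))*(-2) = (33*(-3))*(-2) = -99*(-2) = 198)
N(f) = 0
8449 + N(o)*(124 + l(7, 13)) = 8449 + 0*(124 - 2) = 8449 + 0*122 = 8449 + 0 = 8449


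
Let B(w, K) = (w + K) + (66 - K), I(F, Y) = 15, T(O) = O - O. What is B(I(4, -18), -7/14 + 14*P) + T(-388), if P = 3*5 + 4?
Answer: 81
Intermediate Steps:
T(O) = 0
P = 19 (P = 15 + 4 = 19)
B(w, K) = 66 + w (B(w, K) = (K + w) + (66 - K) = 66 + w)
B(I(4, -18), -7/14 + 14*P) + T(-388) = (66 + 15) + 0 = 81 + 0 = 81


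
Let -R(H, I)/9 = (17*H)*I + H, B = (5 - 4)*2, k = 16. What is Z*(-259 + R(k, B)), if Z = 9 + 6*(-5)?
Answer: 111279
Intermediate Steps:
B = 2 (B = 1*2 = 2)
R(H, I) = -9*H - 153*H*I (R(H, I) = -9*((17*H)*I + H) = -9*(17*H*I + H) = -9*(H + 17*H*I) = -9*H - 153*H*I)
Z = -21 (Z = 9 - 30 = -21)
Z*(-259 + R(k, B)) = -21*(-259 - 9*16*(1 + 17*2)) = -21*(-259 - 9*16*(1 + 34)) = -21*(-259 - 9*16*35) = -21*(-259 - 5040) = -21*(-5299) = 111279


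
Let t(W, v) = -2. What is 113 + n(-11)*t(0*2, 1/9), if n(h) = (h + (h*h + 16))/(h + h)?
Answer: 1369/11 ≈ 124.45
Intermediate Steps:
n(h) = (16 + h + h**2)/(2*h) (n(h) = (h + (h**2 + 16))/((2*h)) = (h + (16 + h**2))*(1/(2*h)) = (16 + h + h**2)*(1/(2*h)) = (16 + h + h**2)/(2*h))
113 + n(-11)*t(0*2, 1/9) = 113 + ((1/2)*(16 - 11*(1 - 11))/(-11))*(-2) = 113 + ((1/2)*(-1/11)*(16 - 11*(-10)))*(-2) = 113 + ((1/2)*(-1/11)*(16 + 110))*(-2) = 113 + ((1/2)*(-1/11)*126)*(-2) = 113 - 63/11*(-2) = 113 + 126/11 = 1369/11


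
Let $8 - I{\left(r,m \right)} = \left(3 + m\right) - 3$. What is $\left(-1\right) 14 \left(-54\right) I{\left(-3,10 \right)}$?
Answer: $-1512$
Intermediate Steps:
$I{\left(r,m \right)} = 8 - m$ ($I{\left(r,m \right)} = 8 - \left(\left(3 + m\right) - 3\right) = 8 - m$)
$\left(-1\right) 14 \left(-54\right) I{\left(-3,10 \right)} = \left(-1\right) 14 \left(-54\right) \left(8 - 10\right) = \left(-14\right) \left(-54\right) \left(8 - 10\right) = 756 \left(-2\right) = -1512$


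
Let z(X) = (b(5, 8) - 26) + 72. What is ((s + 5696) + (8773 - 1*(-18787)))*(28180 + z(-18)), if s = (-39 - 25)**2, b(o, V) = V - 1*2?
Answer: 1054521664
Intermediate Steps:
b(o, V) = -2 + V (b(o, V) = V - 2 = -2 + V)
s = 4096 (s = (-64)**2 = 4096)
z(X) = 52 (z(X) = ((-2 + 8) - 26) + 72 = (6 - 26) + 72 = -20 + 72 = 52)
((s + 5696) + (8773 - 1*(-18787)))*(28180 + z(-18)) = ((4096 + 5696) + (8773 - 1*(-18787)))*(28180 + 52) = (9792 + (8773 + 18787))*28232 = (9792 + 27560)*28232 = 37352*28232 = 1054521664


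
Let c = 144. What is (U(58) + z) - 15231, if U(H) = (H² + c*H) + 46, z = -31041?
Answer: -34510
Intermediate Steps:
U(H) = 46 + H² + 144*H (U(H) = (H² + 144*H) + 46 = 46 + H² + 144*H)
(U(58) + z) - 15231 = ((46 + 58² + 144*58) - 31041) - 15231 = ((46 + 3364 + 8352) - 31041) - 15231 = (11762 - 31041) - 15231 = -19279 - 15231 = -34510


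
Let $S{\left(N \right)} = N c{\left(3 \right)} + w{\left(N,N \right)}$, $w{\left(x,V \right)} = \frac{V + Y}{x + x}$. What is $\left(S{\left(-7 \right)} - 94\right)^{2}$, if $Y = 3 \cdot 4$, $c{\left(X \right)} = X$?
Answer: $\frac{2608225}{196} \approx 13307.0$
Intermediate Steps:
$Y = 12$
$w{\left(x,V \right)} = \frac{12 + V}{2 x}$ ($w{\left(x,V \right)} = \frac{V + 12}{x + x} = \frac{12 + V}{2 x}$)
$S{\left(N \right)} = 3 N + \frac{12 + N}{2 N}$ ($S{\left(N \right)} = N 3 + \frac{12 + N}{2 N} = 3 N + \frac{12 + N}{2 N}$)
$\left(S{\left(-7 \right)} - 94\right)^{2} = \left(\left(\frac{1}{2} + 3 \left(-7\right) + \frac{6}{-7}\right) - 94\right)^{2} = \left(\left(\frac{1}{2} - 21 + 6 \left(- \frac{1}{7}\right)\right) - 94\right)^{2} = \left(\left(\frac{1}{2} - 21 - \frac{6}{7}\right) - 94\right)^{2} = \left(- \frac{299}{14} - 94\right)^{2} = \left(- \frac{1615}{14}\right)^{2} = \frac{2608225}{196}$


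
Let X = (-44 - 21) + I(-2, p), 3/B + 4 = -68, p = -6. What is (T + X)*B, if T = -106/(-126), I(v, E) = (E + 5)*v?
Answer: 979/378 ≈ 2.5899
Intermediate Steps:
B = -1/24 (B = 3/(-4 - 68) = 3/(-72) = 3*(-1/72) = -1/24 ≈ -0.041667)
I(v, E) = v*(5 + E) (I(v, E) = (5 + E)*v = v*(5 + E))
X = -63 (X = (-44 - 21) - 2*(5 - 6) = -65 - 2*(-1) = -65 + 2 = -63)
T = 53/63 (T = -106*(-1/126) = 53/63 ≈ 0.84127)
(T + X)*B = (53/63 - 63)*(-1/24) = -3916/63*(-1/24) = 979/378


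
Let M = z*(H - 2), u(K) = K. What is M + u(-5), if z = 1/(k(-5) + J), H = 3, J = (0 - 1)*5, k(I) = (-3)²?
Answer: -19/4 ≈ -4.7500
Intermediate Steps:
k(I) = 9
J = -5 (J = -1*5 = -5)
z = ¼ (z = 1/(9 - 5) = 1/4 = ¼ ≈ 0.25000)
M = ¼ (M = (3 - 2)/4 = (¼)*1 = ¼ ≈ 0.25000)
M + u(-5) = ¼ - 5 = -19/4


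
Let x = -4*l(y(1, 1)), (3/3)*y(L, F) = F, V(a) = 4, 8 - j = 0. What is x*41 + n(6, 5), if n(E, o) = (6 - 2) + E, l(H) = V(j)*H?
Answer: -646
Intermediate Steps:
j = 8 (j = 8 - 1*0 = 8 + 0 = 8)
y(L, F) = F
l(H) = 4*H
n(E, o) = 4 + E
x = -16 ≈ -16.000
x*41 + n(6, 5) = -16*41 + (4 + 6) = -656 + 10 = -646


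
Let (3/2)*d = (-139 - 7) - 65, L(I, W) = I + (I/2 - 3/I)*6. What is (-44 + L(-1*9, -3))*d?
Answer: 10972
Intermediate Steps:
L(I, W) = -18/I + 4*I (L(I, W) = I + (I*(½) - 3/I)*6 = I + (I/2 - 3/I)*6 = I + (-18/I + 3*I) = -18/I + 4*I)
d = -422/3 (d = 2*((-139 - 7) - 65)/3 = 2*(-146 - 65)/3 = (⅔)*(-211) = -422/3 ≈ -140.67)
(-44 + L(-1*9, -3))*d = (-44 + (-18/((-1*9)) + 4*(-1*9)))*(-422/3) = (-44 + (-18/(-9) + 4*(-9)))*(-422/3) = (-44 + (-18*(-⅑) - 36))*(-422/3) = (-44 + (2 - 36))*(-422/3) = (-44 - 34)*(-422/3) = -78*(-422/3) = 10972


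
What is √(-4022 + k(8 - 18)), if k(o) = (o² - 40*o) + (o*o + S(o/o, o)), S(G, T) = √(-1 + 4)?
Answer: √(-3422 + √3) ≈ 58.483*I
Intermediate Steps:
S(G, T) = √3
k(o) = √3 - 40*o + 2*o² (k(o) = (o² - 40*o) + (o*o + √3) = (o² - 40*o) + (o² + √3) = (o² - 40*o) + (√3 + o²) = √3 - 40*o + 2*o²)
√(-4022 + k(8 - 18)) = √(-4022 + (√3 - 40*(8 - 18) + 2*(8 - 18)²)) = √(-4022 + (√3 - 40*(-10) + 2*(-10)²)) = √(-4022 + (√3 + 400 + 2*100)) = √(-4022 + (√3 + 400 + 200)) = √(-4022 + (600 + √3)) = √(-3422 + √3)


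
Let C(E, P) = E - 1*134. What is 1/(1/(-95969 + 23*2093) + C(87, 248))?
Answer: -47830/2248011 ≈ -0.021277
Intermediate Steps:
C(E, P) = -134 + E (C(E, P) = E - 134 = -134 + E)
1/(1/(-95969 + 23*2093) + C(87, 248)) = 1/(1/(-95969 + 23*2093) + (-134 + 87)) = 1/(1/(-95969 + 48139) - 47) = 1/(1/(-47830) - 47) = 1/(-1/47830 - 47) = 1/(-2248011/47830) = -47830/2248011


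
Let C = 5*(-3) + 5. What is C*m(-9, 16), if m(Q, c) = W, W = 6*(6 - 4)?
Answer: -120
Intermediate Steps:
W = 12 (W = 6*2 = 12)
m(Q, c) = 12
C = -10 (C = -15 + 5 = -10)
C*m(-9, 16) = -10*12 = -120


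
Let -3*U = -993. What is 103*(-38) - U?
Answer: -4245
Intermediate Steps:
U = 331 (U = -⅓*(-993) = 331)
103*(-38) - U = 103*(-38) - 1*331 = -3914 - 331 = -4245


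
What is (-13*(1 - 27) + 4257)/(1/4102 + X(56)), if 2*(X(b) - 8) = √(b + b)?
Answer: 618557459730/605816177 - 154634652760*√7/605816177 ≈ 345.70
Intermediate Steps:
X(b) = 8 + √2*√b/2 (X(b) = 8 + √(b + b)/2 = 8 + √(2*b)/2 = 8 + (√2*√b)/2 = 8 + √2*√b/2)
(-13*(1 - 27) + 4257)/(1/4102 + X(56)) = (-13*(1 - 27) + 4257)/(1/4102 + (8 + √2*√56/2)) = (-13*(-26) + 4257)/(1/4102 + (8 + √2*(2*√14)/2)) = (338 + 4257)/(1/4102 + (8 + 2*√7)) = 4595/(32817/4102 + 2*√7)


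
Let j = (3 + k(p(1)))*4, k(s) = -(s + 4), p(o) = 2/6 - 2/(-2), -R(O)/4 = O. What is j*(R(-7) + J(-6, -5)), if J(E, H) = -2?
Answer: -728/3 ≈ -242.67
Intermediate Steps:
R(O) = -4*O
p(o) = 4/3 (p(o) = 2*(⅙) - 2*(-½) = ⅓ + 1 = 4/3)
k(s) = -4 - s (k(s) = -(4 + s) = -4 - s)
j = -28/3 (j = (3 + (-4 - 1*4/3))*4 = (3 + (-4 - 4/3))*4 = (3 - 16/3)*4 = -7/3*4 = -28/3 ≈ -9.3333)
j*(R(-7) + J(-6, -5)) = -28*(-4*(-7) - 2)/3 = -28*(28 - 2)/3 = -28/3*26 = -728/3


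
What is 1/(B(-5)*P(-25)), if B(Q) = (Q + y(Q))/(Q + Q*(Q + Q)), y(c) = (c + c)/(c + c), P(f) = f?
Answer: 9/20 ≈ 0.45000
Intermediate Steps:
y(c) = 1 (y(c) = (2*c)/((2*c)) = (2*c)*(1/(2*c)) = 1)
B(Q) = (1 + Q)/(Q + 2*Q**2) (B(Q) = (Q + 1)/(Q + Q*(Q + Q)) = (1 + Q)/(Q + Q*(2*Q)) = (1 + Q)/(Q + 2*Q**2))
1/(B(-5)*P(-25)) = 1/(((1 - 5)/((-5)*(1 + 2*(-5))))*(-25)) = 1/(-1/5*(-4)/(1 - 10)*(-25)) = 1/(-1/5*(-4)/(-9)*(-25)) = 1/(-1/5*(-1/9)*(-4)*(-25)) = 1/(-4/45*(-25)) = 1/(20/9) = 9/20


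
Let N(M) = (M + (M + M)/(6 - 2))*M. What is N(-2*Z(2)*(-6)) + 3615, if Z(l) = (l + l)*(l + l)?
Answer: 58911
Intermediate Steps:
Z(l) = 4*l² (Z(l) = (2*l)*(2*l) = 4*l²)
N(M) = 3*M²/2 (N(M) = (M + (2*M)/4)*M = (M + (2*M)*(¼))*M = (M + M/2)*M = (3*M/2)*M = 3*M²/2)
N(-2*Z(2)*(-6)) + 3615 = 3*(-8*2²*(-6))²/2 + 3615 = 3*(-8*4*(-6))²/2 + 3615 = 3*(-2*16*(-6))²/2 + 3615 = 3*(-32*(-6))²/2 + 3615 = (3/2)*192² + 3615 = (3/2)*36864 + 3615 = 55296 + 3615 = 58911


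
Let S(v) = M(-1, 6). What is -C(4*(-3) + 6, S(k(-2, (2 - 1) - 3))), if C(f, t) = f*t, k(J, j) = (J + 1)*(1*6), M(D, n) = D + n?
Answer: 30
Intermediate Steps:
k(J, j) = 6 + 6*J (k(J, j) = (1 + J)*6 = 6 + 6*J)
S(v) = 5 (S(v) = -1 + 6 = 5)
-C(4*(-3) + 6, S(k(-2, (2 - 1) - 3))) = -(4*(-3) + 6)*5 = -(-12 + 6)*5 = -(-6)*5 = -1*(-30) = 30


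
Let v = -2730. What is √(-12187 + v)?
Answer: I*√14917 ≈ 122.14*I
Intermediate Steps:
√(-12187 + v) = √(-12187 - 2730) = √(-14917) = I*√14917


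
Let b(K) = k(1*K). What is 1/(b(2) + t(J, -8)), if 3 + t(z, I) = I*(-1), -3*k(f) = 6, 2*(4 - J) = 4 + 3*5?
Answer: ⅓ ≈ 0.33333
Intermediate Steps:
J = -11/2 (J = 4 - (4 + 3*5)/2 = 4 - (4 + 15)/2 = 4 - ½*19 = 4 - 19/2 = -11/2 ≈ -5.5000)
k(f) = -2 (k(f) = -⅓*6 = -2)
t(z, I) = -3 - I (t(z, I) = -3 + I*(-1) = -3 - I)
b(K) = -2
1/(b(2) + t(J, -8)) = 1/(-2 + (-3 - 1*(-8))) = 1/(-2 + (-3 + 8)) = 1/(-2 + 5) = 1/3 = ⅓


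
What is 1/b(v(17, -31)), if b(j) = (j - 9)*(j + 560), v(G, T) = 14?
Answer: 1/2870 ≈ 0.00034843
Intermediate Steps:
b(j) = (-9 + j)*(560 + j)
1/b(v(17, -31)) = 1/(-5040 + 14² + 551*14) = 1/(-5040 + 196 + 7714) = 1/2870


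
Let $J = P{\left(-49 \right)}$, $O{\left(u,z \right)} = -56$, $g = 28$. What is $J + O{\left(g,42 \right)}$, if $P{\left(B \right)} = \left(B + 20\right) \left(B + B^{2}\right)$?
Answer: $-68264$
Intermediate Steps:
$P{\left(B \right)} = \left(20 + B\right) \left(B + B^{2}\right)$
$J = -68208$ ($J = - 49 \left(20 + \left(-49\right)^{2} + 21 \left(-49\right)\right) = - 49 \left(20 + 2401 - 1029\right) = \left(-49\right) 1392 = -68208$)
$J + O{\left(g,42 \right)} = -68208 - 56 = -68264$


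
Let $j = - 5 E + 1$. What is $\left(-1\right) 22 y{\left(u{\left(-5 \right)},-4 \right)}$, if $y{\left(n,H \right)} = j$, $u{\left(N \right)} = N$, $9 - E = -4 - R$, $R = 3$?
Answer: $1738$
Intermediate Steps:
$E = 16$ ($E = 9 - \left(-4 - 3\right) = 9 - -7 = 9 + 7 = 16$)
$j = -79$ ($j = \left(-5\right) 16 + 1 = -80 + 1 = -79$)
$y{\left(n,H \right)} = -79$
$\left(-1\right) 22 y{\left(u{\left(-5 \right)},-4 \right)} = \left(-1\right) 22 \left(-79\right) = \left(-22\right) \left(-79\right) = 1738$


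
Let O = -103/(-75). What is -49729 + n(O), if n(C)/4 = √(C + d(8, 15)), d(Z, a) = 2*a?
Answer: -49729 + 4*√7059/15 ≈ -49707.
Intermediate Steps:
O = 103/75 (O = -103*(-1/75) = 103/75 ≈ 1.3733)
n(C) = 4*√(30 + C) (n(C) = 4*√(C + 2*15) = 4*√(C + 30) = 4*√(30 + C))
-49729 + n(O) = -49729 + 4*√(30 + 103/75) = -49729 + 4*√(2353/75) = -49729 + 4*(√7059/15) = -49729 + 4*√7059/15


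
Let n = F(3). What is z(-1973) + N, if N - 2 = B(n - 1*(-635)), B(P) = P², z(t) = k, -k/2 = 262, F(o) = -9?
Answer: 391354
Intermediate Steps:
k = -524 (k = -2*262 = -524)
z(t) = -524
n = -9
N = 391878 (N = 2 + (-9 - 1*(-635))² = 2 + (-9 + 635)² = 2 + 626² = 2 + 391876 = 391878)
z(-1973) + N = -524 + 391878 = 391354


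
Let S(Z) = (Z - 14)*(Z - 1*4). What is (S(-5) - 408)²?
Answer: 56169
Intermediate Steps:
S(Z) = (-14 + Z)*(-4 + Z) (S(Z) = (-14 + Z)*(Z - 4) = (-14 + Z)*(-4 + Z))
(S(-5) - 408)² = ((56 + (-5)² - 18*(-5)) - 408)² = ((56 + 25 + 90) - 408)² = (171 - 408)² = (-237)² = 56169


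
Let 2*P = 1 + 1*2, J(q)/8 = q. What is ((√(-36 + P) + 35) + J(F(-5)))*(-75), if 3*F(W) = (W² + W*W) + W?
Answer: -11625 - 75*I*√138/2 ≈ -11625.0 - 440.53*I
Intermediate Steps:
F(W) = W/3 + 2*W²/3 (F(W) = ((W² + W*W) + W)/3 = ((W² + W²) + W)/3 = (2*W² + W)/3 = (W + 2*W²)/3 = W/3 + 2*W²/3)
J(q) = 8*q
P = 3/2 (P = (1 + 1*2)/2 = (1 + 2)/2 = (½)*3 = 3/2 ≈ 1.5000)
((√(-36 + P) + 35) + J(F(-5)))*(-75) = ((√(-36 + 3/2) + 35) + 8*((⅓)*(-5)*(1 + 2*(-5))))*(-75) = ((√(-69/2) + 35) + 8*((⅓)*(-5)*(1 - 10)))*(-75) = ((I*√138/2 + 35) + 8*((⅓)*(-5)*(-9)))*(-75) = ((35 + I*√138/2) + 8*15)*(-75) = ((35 + I*√138/2) + 120)*(-75) = (155 + I*√138/2)*(-75) = -11625 - 75*I*√138/2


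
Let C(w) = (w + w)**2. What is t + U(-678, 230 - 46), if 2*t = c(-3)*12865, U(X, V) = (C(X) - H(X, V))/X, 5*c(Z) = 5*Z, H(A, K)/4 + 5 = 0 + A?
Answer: -14925173/678 ≈ -22014.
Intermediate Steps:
H(A, K) = -20 + 4*A (H(A, K) = -20 + 4*(0 + A) = -20 + 4*A)
c(Z) = Z (c(Z) = (5*Z)/5 = Z)
C(w) = 4*w**2 (C(w) = (2*w)**2 = 4*w**2)
U(X, V) = (20 - 4*X + 4*X**2)/X (U(X, V) = (4*X**2 - (-20 + 4*X))/X = (4*X**2 + (20 - 4*X))/X = (20 - 4*X + 4*X**2)/X)
t = -38595/2 (t = (-3*12865)/2 = (1/2)*(-38595) = -38595/2 ≈ -19298.)
t + U(-678, 230 - 46) = -38595/2 + (-4 + 4*(-678) + 20/(-678)) = -38595/2 + (-4 - 2712 + 20*(-1/678)) = -38595/2 + (-4 - 2712 - 10/339) = -38595/2 - 920734/339 = -14925173/678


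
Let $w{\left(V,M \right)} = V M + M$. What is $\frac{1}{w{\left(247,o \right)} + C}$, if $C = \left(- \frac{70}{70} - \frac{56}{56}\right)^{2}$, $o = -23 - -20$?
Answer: $- \frac{1}{740} \approx -0.0013514$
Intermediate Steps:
$o = -3$ ($o = -23 + 20 = -3$)
$C = 4$ ($C = \left(\left(-70\right) \frac{1}{70} - 1\right)^{2} = \left(-1 - 1\right)^{2} = \left(-2\right)^{2} = 4$)
$w{\left(V,M \right)} = M + M V$ ($w{\left(V,M \right)} = M V + M = M + M V$)
$\frac{1}{w{\left(247,o \right)} + C} = \frac{1}{- 3 \left(1 + 247\right) + 4} = \frac{1}{\left(-3\right) 248 + 4} = \frac{1}{-744 + 4} = \frac{1}{-740} = - \frac{1}{740}$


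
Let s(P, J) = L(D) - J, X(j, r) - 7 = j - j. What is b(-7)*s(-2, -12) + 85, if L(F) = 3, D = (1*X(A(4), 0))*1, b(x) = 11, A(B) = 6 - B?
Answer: 250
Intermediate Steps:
X(j, r) = 7 (X(j, r) = 7 + (j - j) = 7 + 0 = 7)
D = 7 (D = (1*7)*1 = 7*1 = 7)
s(P, J) = 3 - J
b(-7)*s(-2, -12) + 85 = 11*(3 - 1*(-12)) + 85 = 11*(3 + 12) + 85 = 11*15 + 85 = 165 + 85 = 250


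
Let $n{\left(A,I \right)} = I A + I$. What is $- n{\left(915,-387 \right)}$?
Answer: $354492$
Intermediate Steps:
$n{\left(A,I \right)} = I + A I$ ($n{\left(A,I \right)} = A I + I = I + A I$)
$- n{\left(915,-387 \right)} = - \left(-387\right) \left(1 + 915\right) = - \left(-387\right) 916 = \left(-1\right) \left(-354492\right) = 354492$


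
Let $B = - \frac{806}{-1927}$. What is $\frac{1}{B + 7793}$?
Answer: $\frac{1927}{15017917} \approx 0.00012831$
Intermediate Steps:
$B = \frac{806}{1927}$ ($B = \left(-806\right) \left(- \frac{1}{1927}\right) = \frac{806}{1927} \approx 0.41827$)
$\frac{1}{B + 7793} = \frac{1}{\frac{806}{1927} + 7793} = \frac{1}{\frac{15017917}{1927}} = \frac{1927}{15017917}$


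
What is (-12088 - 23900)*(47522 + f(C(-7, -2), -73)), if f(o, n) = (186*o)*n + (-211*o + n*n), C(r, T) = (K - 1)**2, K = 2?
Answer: -1405763256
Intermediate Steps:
C(r, T) = 1 (C(r, T) = (2 - 1)**2 = 1**2 = 1)
f(o, n) = n**2 - 211*o + 186*n*o (f(o, n) = 186*n*o + (-211*o + n**2) = 186*n*o + (n**2 - 211*o) = n**2 - 211*o + 186*n*o)
(-12088 - 23900)*(47522 + f(C(-7, -2), -73)) = (-12088 - 23900)*(47522 + ((-73)**2 - 211*1 + 186*(-73)*1)) = -35988*(47522 + (5329 - 211 - 13578)) = -35988*(47522 - 8460) = -35988*39062 = -1405763256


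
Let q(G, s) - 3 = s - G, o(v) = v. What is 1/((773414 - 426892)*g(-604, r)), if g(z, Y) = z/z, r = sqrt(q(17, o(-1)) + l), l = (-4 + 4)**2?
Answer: 1/346522 ≈ 2.8858e-6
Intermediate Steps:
l = 0 (l = 0**2 = 0)
q(G, s) = 3 + s - G (q(G, s) = 3 + (s - G) = 3 + s - G)
r = I*sqrt(15) (r = sqrt((3 - 1 - 1*17) + 0) = sqrt((3 - 1 - 17) + 0) = sqrt(-15 + 0) = sqrt(-15) = I*sqrt(15) ≈ 3.873*I)
g(z, Y) = 1
1/((773414 - 426892)*g(-604, r)) = 1/((773414 - 426892)*1) = 1/346522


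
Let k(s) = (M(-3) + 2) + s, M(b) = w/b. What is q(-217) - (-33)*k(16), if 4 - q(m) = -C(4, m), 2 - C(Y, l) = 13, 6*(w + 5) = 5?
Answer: 3797/6 ≈ 632.83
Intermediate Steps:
w = -25/6 (w = -5 + (⅙)*5 = -5 + ⅚ = -25/6 ≈ -4.1667)
M(b) = -25/(6*b)
C(Y, l) = -11 (C(Y, l) = 2 - 1*13 = 2 - 13 = -11)
q(m) = -7 (q(m) = 4 - (-1)*(-11) = 4 - 1*11 = 4 - 11 = -7)
k(s) = 61/18 + s (k(s) = (-25/6/(-3) + 2) + s = (-25/6*(-⅓) + 2) + s = (25/18 + 2) + s = 61/18 + s)
q(-217) - (-33)*k(16) = -7 - (-33)*(61/18 + 16) = -7 - (-33)*349/18 = -7 - 1*(-3839/6) = -7 + 3839/6 = 3797/6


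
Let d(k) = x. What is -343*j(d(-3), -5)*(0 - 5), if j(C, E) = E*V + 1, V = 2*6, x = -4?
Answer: -101185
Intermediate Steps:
d(k) = -4
V = 12
j(C, E) = 1 + 12*E (j(C, E) = E*12 + 1 = 12*E + 1 = 1 + 12*E)
-343*j(d(-3), -5)*(0 - 5) = -343*(1 + 12*(-5))*(0 - 5) = -343*(1 - 60)*(-5) = -(-20237)*(-5) = -343*295 = -101185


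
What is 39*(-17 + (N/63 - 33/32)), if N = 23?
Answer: -462995/672 ≈ -688.98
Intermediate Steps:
39*(-17 + (N/63 - 33/32)) = 39*(-17 + (23/63 - 33/32)) = 39*(-17 - 1343/2016) = 39*(-35615/2016) = -462995/672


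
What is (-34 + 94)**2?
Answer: 3600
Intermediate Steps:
(-34 + 94)**2 = 60**2 = 3600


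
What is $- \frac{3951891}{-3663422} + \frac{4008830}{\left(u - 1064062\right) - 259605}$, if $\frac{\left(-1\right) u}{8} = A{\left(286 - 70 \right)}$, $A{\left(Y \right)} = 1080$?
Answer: $- \frac{9420903973723}{4880802774554} \approx -1.9302$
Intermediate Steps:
$u = -8640$ ($u = \left(-8\right) 1080 = -8640$)
$- \frac{3951891}{-3663422} + \frac{4008830}{\left(u - 1064062\right) - 259605} = - \frac{3951891}{-3663422} + \frac{4008830}{\left(-8640 - 1064062\right) - 259605} = \left(-3951891\right) \left(- \frac{1}{3663422}\right) + \frac{4008830}{-1072702 - 259605} = \frac{3951891}{3663422} + \frac{4008830}{-1332307} = \frac{3951891}{3663422} + 4008830 \left(- \frac{1}{1332307}\right) = \frac{3951891}{3663422} - \frac{4008830}{1332307} = - \frac{9420903973723}{4880802774554}$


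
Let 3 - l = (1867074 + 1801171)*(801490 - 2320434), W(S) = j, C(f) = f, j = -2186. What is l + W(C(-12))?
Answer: 5571858731097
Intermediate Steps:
W(S) = -2186
l = 5571858733283 (l = 3 - (1867074 + 1801171)*(801490 - 2320434) = 3 - 3668245*(-1518944) = 3 - 1*(-5571858733280) = 3 + 5571858733280 = 5571858733283)
l + W(C(-12)) = 5571858733283 - 2186 = 5571858731097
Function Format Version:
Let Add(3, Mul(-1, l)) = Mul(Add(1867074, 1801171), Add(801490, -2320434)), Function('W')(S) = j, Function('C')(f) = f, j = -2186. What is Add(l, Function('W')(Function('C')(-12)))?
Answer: 5571858731097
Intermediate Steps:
Function('W')(S) = -2186
l = 5571858733283 (l = Add(3, Mul(-1, Mul(Add(1867074, 1801171), Add(801490, -2320434)))) = Add(3, Mul(-1, Mul(3668245, -1518944))) = Add(3, Mul(-1, -5571858733280)) = Add(3, 5571858733280) = 5571858733283)
Add(l, Function('W')(Function('C')(-12))) = Add(5571858733283, -2186) = 5571858731097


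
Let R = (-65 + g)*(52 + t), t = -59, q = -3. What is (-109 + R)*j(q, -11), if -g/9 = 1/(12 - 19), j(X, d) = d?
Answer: -3707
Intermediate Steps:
g = 9/7 (g = -9/(12 - 19) = -9/(-7) = -9*(-1/7) = 9/7 ≈ 1.2857)
R = 446 (R = (-65 + 9/7)*(52 - 59) = -446/7*(-7) = 446)
(-109 + R)*j(q, -11) = (-109 + 446)*(-11) = 337*(-11) = -3707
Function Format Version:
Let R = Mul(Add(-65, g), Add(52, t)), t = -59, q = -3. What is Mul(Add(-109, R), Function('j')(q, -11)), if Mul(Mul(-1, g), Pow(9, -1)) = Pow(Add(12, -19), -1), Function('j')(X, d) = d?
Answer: -3707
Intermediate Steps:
g = Rational(9, 7) (g = Mul(-9, Pow(Add(12, -19), -1)) = Mul(-9, Pow(-7, -1)) = Mul(-9, Rational(-1, 7)) = Rational(9, 7) ≈ 1.2857)
R = 446 (R = Mul(Add(-65, Rational(9, 7)), Add(52, -59)) = Mul(Rational(-446, 7), -7) = 446)
Mul(Add(-109, R), Function('j')(q, -11)) = Mul(Add(-109, 446), -11) = Mul(337, -11) = -3707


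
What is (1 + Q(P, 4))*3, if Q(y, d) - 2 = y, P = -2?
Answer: 3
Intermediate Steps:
Q(y, d) = 2 + y
(1 + Q(P, 4))*3 = (1 + (2 - 2))*3 = (1 + 0)*3 = 1*3 = 3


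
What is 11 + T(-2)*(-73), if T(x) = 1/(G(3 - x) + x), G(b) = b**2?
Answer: 180/23 ≈ 7.8261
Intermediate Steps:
T(x) = 1/(x + (3 - x)**2) (T(x) = 1/((3 - x)**2 + x) = 1/(x + (3 - x)**2))
11 + T(-2)*(-73) = 11 - 73/(-2 + (-3 - 2)**2) = 11 - 73/(-2 + (-5)**2) = 11 - 73/(-2 + 25) = 11 - 73/23 = 180/23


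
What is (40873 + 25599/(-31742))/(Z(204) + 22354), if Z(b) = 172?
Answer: 185337881/102145756 ≈ 1.8144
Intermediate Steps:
(40873 + 25599/(-31742))/(Z(204) + 22354) = (40873 + 25599/(-31742))/(172 + 22354) = (40873 + 25599*(-1/31742))/22526 = (40873 - 25599/31742)*(1/22526) = (1297365167/31742)*(1/22526) = 185337881/102145756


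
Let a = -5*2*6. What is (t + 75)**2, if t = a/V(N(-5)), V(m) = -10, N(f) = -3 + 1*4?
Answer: 6561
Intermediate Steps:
N(f) = 1 (N(f) = -3 + 4 = 1)
a = -60 (a = -10*6 = -60)
t = 6 (t = -60/(-10) = -60*(-1/10) = 6)
(t + 75)**2 = (6 + 75)**2 = 81**2 = 6561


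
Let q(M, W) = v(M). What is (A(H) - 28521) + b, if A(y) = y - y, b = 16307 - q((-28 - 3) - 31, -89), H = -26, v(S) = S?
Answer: -12152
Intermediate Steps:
q(M, W) = M
b = 16369 (b = 16307 - ((-28 - 3) - 31) = 16307 - (-31 - 31) = 16307 - 1*(-62) = 16307 + 62 = 16369)
A(y) = 0
(A(H) - 28521) + b = (0 - 28521) + 16369 = -28521 + 16369 = -12152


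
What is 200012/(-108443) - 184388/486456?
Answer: -29323156339/13188187002 ≈ -2.2234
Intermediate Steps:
200012/(-108443) - 184388/486456 = 200012*(-1/108443) - 184388*1/486456 = -200012/108443 - 46097/121614 = -29323156339/13188187002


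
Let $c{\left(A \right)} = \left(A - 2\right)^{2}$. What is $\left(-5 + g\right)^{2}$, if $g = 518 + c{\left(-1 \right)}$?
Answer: $272484$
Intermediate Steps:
$c{\left(A \right)} = \left(-2 + A\right)^{2}$
$g = 527$ ($g = 518 + \left(-2 - 1\right)^{2} = 518 + \left(-3\right)^{2} = 518 + 9 = 527$)
$\left(-5 + g\right)^{2} = \left(-5 + 527\right)^{2} = 522^{2} = 272484$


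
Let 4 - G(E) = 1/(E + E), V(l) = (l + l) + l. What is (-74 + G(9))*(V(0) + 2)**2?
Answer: -2522/9 ≈ -280.22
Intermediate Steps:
V(l) = 3*l (V(l) = 2*l + l = 3*l)
G(E) = 4 - 1/(2*E) (G(E) = 4 - 1/(E + E) = 4 - 1/(2*E))
(-74 + G(9))*(V(0) + 2)**2 = (-74 + (4 - 1/2/9))*(3*0 + 2)**2 = (-74 + (4 - 1/2*1/9))*(0 + 2)**2 = (-74 + (4 - 1/18))*2**2 = (-74 + 71/18)*4 = -1261/18*4 = -2522/9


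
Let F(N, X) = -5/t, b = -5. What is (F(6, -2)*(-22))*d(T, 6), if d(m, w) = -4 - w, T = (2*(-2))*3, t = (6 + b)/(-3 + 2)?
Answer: 1100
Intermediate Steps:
t = -1 (t = (6 - 5)/(-3 + 2) = 1/(-1) = 1*(-1) = -1)
T = -12 (T = -4*3 = -12)
F(N, X) = 5 (F(N, X) = -5/(-1) = -5*(-1) = 5)
(F(6, -2)*(-22))*d(T, 6) = (5*(-22))*(-4 - 1*6) = -110*(-4 - 6) = -110*(-10) = 1100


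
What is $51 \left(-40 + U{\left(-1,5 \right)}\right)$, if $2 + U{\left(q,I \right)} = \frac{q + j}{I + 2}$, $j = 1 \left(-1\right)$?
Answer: $- \frac{15096}{7} \approx -2156.6$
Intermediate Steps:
$j = -1$
$U{\left(q,I \right)} = -2 + \frac{-1 + q}{2 + I}$ ($U{\left(q,I \right)} = -2 + \frac{q - 1}{I + 2} = -2 + \frac{-1 + q}{2 + I}$)
$51 \left(-40 + U{\left(-1,5 \right)}\right) = 51 \left(-40 + \frac{-5 - 1 - 10}{2 + 5}\right) = 51 \left(-40 + \frac{-5 - 1 - 10}{7}\right) = 51 \left(-40 + \frac{1}{7} \left(-16\right)\right) = 51 \left(-40 - \frac{16}{7}\right) = 51 \left(- \frac{296}{7}\right) = - \frac{15096}{7}$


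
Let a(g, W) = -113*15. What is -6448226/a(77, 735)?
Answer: 6448226/1695 ≈ 3804.3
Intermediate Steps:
a(g, W) = -1695
-6448226/a(77, 735) = -6448226/(-1695) = -6448226*(-1/1695) = 6448226/1695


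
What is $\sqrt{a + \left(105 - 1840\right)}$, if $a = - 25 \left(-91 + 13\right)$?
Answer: $\sqrt{215} \approx 14.663$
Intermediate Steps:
$a = 1950$ ($a = \left(-25\right) \left(-78\right) = 1950$)
$\sqrt{a + \left(105 - 1840\right)} = \sqrt{1950 + \left(105 - 1840\right)} = \sqrt{1950 - 1735} = \sqrt{215}$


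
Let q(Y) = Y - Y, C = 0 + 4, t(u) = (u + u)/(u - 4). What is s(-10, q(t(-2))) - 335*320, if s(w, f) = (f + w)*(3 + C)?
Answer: -107270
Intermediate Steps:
t(u) = 2*u/(-4 + u) (t(u) = (2*u)/(-4 + u) = 2*u/(-4 + u))
C = 4
q(Y) = 0
s(w, f) = 7*f + 7*w (s(w, f) = (f + w)*(3 + 4) = (f + w)*7 = 7*f + 7*w)
s(-10, q(t(-2))) - 335*320 = (7*0 + 7*(-10)) - 335*320 = (0 - 70) - 107200 = -70 - 107200 = -107270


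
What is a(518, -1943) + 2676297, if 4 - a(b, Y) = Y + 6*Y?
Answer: 2689902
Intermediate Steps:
a(b, Y) = 4 - 7*Y (a(b, Y) = 4 - (Y + 6*Y) = 4 - 7*Y)
a(518, -1943) + 2676297 = (4 - 7*(-1943)) + 2676297 = (4 + 13601) + 2676297 = 13605 + 2676297 = 2689902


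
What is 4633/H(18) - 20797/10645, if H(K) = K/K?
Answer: 49297488/10645 ≈ 4631.0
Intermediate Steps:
H(K) = 1
4633/H(18) - 20797/10645 = 4633/1 - 20797/10645 = 4633*1 - 20797*1/10645 = 4633 - 20797/10645 = 49297488/10645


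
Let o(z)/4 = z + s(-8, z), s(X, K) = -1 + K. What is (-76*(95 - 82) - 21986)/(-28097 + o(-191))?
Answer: 22974/29629 ≈ 0.77539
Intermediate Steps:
o(z) = -4 + 8*z (o(z) = 4*(z + (-1 + z)) = 4*(-1 + 2*z) = -4 + 8*z)
(-76*(95 - 82) - 21986)/(-28097 + o(-191)) = (-76*(95 - 82) - 21986)/(-28097 + (-4 + 8*(-191))) = (-76*13 - 21986)/(-28097 + (-4 - 1528)) = (-988 - 21986)/(-28097 - 1532) = -22974/(-29629) = -22974*(-1/29629) = 22974/29629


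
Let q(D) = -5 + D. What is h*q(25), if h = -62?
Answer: -1240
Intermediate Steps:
h*q(25) = -62*(-5 + 25) = -62*20 = -1240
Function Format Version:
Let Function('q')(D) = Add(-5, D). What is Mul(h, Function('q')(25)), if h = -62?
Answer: -1240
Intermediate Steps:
Mul(h, Function('q')(25)) = Mul(-62, Add(-5, 25)) = Mul(-62, 20) = -1240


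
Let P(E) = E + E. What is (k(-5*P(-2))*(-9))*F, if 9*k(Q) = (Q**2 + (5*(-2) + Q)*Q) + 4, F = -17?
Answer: 10268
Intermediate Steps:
P(E) = 2*E
k(Q) = 4/9 + Q**2/9 + Q*(-10 + Q)/9 (k(Q) = ((Q**2 + (5*(-2) + Q)*Q) + 4)/9 = ((Q**2 + (-10 + Q)*Q) + 4)/9 = ((Q**2 + Q*(-10 + Q)) + 4)/9 = (4 + Q**2 + Q*(-10 + Q))/9 = 4/9 + Q**2/9 + Q*(-10 + Q)/9)
(k(-5*P(-2))*(-9))*F = ((4/9 - (-50)*2*(-2)/9 + 2*(-10*(-2))**2/9)*(-9))*(-17) = ((4/9 - (-50)*(-4)/9 + 2*(-5*(-4))**2/9)*(-9))*(-17) = ((4/9 - 10/9*20 + (2/9)*20**2)*(-9))*(-17) = ((4/9 - 200/9 + (2/9)*400)*(-9))*(-17) = ((4/9 - 200/9 + 800/9)*(-9))*(-17) = ((604/9)*(-9))*(-17) = -604*(-17) = 10268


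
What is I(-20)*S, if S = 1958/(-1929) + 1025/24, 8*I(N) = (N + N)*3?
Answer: -3217055/5144 ≈ -625.40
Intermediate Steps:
I(N) = 3*N/4 (I(N) = ((N + N)*3)/8 = ((2*N)*3)/8 = (6*N)/8 = 3*N/4)
S = 643411/15432 (S = 1958*(-1/1929) + 1025*(1/24) = -1958/1929 + 1025/24 = 643411/15432 ≈ 41.693)
I(-20)*S = ((¾)*(-20))*(643411/15432) = -15*643411/15432 = -3217055/5144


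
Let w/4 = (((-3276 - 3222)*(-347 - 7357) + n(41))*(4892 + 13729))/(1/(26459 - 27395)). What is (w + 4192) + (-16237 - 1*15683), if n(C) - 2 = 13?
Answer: -3490076539701296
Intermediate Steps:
n(C) = 15 (n(C) = 2 + 13 = 15)
w = -3490076539673568 (w = 4*((((-3276 - 3222)*(-347 - 7357) + 15)*(4892 + 13729))/(1/(26459 - 27395))) = 4*(((-6498*(-7704) + 15)*18621)/(1/(-936))) = 4*(((50060592 + 15)*18621)/(-1/936)) = 4*((50060607*18621)*(-936)) = 4*(932178562947*(-936)) = 4*(-872519134918392) = -3490076539673568)
(w + 4192) + (-16237 - 1*15683) = (-3490076539673568 + 4192) + (-16237 - 1*15683) = -3490076539669376 + (-16237 - 15683) = -3490076539669376 - 31920 = -3490076539701296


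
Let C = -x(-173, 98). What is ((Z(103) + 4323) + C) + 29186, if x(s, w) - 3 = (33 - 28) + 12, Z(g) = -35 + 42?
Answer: 33496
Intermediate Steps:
Z(g) = 7
x(s, w) = 20 (x(s, w) = 3 + ((33 - 28) + 12) = 3 + (5 + 12) = 3 + 17 = 20)
C = -20 (C = -1*20 = -20)
((Z(103) + 4323) + C) + 29186 = ((7 + 4323) - 20) + 29186 = (4330 - 20) + 29186 = 4310 + 29186 = 33496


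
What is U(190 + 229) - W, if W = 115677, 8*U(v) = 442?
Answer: -462487/4 ≈ -1.1562e+5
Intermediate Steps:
U(v) = 221/4 (U(v) = (1/8)*442 = 221/4)
U(190 + 229) - W = 221/4 - 1*115677 = 221/4 - 115677 = -462487/4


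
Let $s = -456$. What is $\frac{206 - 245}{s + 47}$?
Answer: $\frac{39}{409} \approx 0.095355$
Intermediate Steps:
$\frac{206 - 245}{s + 47} = \frac{206 - 245}{-456 + 47} = - \frac{39}{-409} = \left(-39\right) \left(- \frac{1}{409}\right) = \frac{39}{409}$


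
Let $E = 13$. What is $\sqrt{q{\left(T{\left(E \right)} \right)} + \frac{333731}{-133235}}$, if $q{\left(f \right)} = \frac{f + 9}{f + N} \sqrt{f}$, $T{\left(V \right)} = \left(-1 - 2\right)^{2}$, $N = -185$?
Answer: $\frac{i \sqrt{96627991727410}}{5862340} \approx 1.6768 i$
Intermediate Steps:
$T{\left(V \right)} = 9$ ($T{\left(V \right)} = \left(-3\right)^{2} = 9$)
$q{\left(f \right)} = \frac{\sqrt{f} \left(9 + f\right)}{-185 + f}$ ($q{\left(f \right)} = \frac{f + 9}{f - 185} \sqrt{f} = \frac{9 + f}{-185 + f} \sqrt{f} = \frac{\sqrt{f} \left(9 + f\right)}{-185 + f}$)
$\sqrt{q{\left(T{\left(E \right)} \right)} + \frac{333731}{-133235}} = \sqrt{\frac{\sqrt{9} \left(9 + 9\right)}{-185 + 9} + \frac{333731}{-133235}} = \sqrt{3 \frac{1}{-176} \cdot 18 + 333731 \left(- \frac{1}{133235}\right)} = \sqrt{3 \left(- \frac{1}{176}\right) 18 - \frac{333731}{133235}} = \sqrt{- \frac{27}{88} - \frac{333731}{133235}} = \sqrt{- \frac{32965673}{11724680}} = \frac{i \sqrt{96627991727410}}{5862340}$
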